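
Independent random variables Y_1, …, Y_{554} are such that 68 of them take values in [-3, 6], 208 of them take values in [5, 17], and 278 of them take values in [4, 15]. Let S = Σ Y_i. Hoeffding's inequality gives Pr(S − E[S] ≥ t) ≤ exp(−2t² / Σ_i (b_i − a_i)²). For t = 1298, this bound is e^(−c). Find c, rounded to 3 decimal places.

Σ(b_i − a_i)² = 68·9² + 208·12² + 278·11² = 69098.
c = 2t² / 69098 = 2·1298² / 69098 = 48.7656.

48.766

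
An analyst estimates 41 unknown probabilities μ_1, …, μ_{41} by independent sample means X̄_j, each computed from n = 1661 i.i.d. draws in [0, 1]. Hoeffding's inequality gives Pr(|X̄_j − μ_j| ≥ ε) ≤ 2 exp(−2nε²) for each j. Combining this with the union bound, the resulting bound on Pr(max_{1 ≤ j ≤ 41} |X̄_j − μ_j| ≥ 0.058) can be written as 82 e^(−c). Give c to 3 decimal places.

Union bound over the 41 events: Pr(max_{1 ≤ j ≤ 41} |X̄_j − μ_j| ≥ 0.058) ≤ 41·2·exp(−2nε²) = 82 exp(−2·1661·0.058²).
So c = 2·1661·0.058² = 11.1752.

11.175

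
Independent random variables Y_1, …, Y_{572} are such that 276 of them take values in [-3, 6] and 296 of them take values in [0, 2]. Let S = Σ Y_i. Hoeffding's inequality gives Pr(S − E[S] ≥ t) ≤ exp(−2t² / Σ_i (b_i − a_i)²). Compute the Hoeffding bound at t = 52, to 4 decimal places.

Σ(b_i − a_i)² = 276·9² + 296·2² = 23540.
Exponent = 2·52² / 23540 = 0.22974.
Bound = exp(−0.22974) = 0.79474.

0.7947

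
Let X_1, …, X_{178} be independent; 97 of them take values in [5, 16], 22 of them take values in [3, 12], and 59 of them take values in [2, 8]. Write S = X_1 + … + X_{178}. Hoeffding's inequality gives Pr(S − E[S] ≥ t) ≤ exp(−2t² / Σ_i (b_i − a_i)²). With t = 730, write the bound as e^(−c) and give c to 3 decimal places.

68.133

Σ(b_i − a_i)² = 97·11² + 22·9² + 59·6² = 15643.
c = 2t² / 15643 = 2·730² / 15643 = 68.1327.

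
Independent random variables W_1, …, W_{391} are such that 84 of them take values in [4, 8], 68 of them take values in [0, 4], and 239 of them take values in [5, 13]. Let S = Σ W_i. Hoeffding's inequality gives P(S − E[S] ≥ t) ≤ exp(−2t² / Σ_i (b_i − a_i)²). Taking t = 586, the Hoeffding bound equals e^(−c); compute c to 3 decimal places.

Σ(b_i − a_i)² = 84·4² + 68·4² + 239·8² = 17728.
c = 2t² / 17728 = 2·586² / 17728 = 38.7405.

38.741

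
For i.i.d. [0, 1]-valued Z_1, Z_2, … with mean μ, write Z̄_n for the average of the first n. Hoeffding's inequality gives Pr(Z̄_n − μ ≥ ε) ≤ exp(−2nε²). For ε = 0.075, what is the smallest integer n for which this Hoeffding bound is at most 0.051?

Require exp(−2nε²) ≤ 0.051, i.e. 2nε² ≥ ln(1/0.051) = 2.975930.
So n ≥ 2.975930 / (2·0.075²) = 264.527.
The smallest integer n is 265.

265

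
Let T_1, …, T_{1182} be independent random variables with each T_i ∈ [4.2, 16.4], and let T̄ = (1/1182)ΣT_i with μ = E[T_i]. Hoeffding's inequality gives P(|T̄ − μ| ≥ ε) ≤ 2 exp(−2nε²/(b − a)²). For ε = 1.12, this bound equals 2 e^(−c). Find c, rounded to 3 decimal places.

c = 2nε²/(b − a)² = 2·1182·1.12² / 12.2² = 19.9234.

19.923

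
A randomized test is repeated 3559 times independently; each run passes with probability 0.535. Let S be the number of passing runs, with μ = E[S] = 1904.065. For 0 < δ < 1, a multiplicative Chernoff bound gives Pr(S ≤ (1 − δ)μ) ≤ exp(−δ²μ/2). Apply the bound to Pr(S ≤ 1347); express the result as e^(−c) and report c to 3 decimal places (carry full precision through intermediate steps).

Write 1347 = (1 − δ)μ, so δ = 1 − 1347/1904.065 = 0.2925662…
Then the exponent is δ²μ/2 = (μ − 1347)²/(2μ) = 81.489186.

81.489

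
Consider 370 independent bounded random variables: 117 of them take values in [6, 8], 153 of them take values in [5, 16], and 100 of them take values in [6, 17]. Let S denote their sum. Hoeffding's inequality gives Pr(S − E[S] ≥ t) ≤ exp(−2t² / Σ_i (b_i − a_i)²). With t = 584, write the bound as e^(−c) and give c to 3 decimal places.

Σ(b_i − a_i)² = 117·2² + 153·11² + 100·11² = 31081.
c = 2t² / 31081 = 2·584² / 31081 = 21.9463.

21.946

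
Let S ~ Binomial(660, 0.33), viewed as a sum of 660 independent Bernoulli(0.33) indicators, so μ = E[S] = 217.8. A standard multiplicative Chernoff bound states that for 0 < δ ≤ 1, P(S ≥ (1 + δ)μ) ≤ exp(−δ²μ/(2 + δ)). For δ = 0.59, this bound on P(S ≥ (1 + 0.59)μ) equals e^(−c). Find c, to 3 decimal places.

29.273

c = δ²μ/(2 + δ) = 0.59²·217.8/(2 + 0.59) = 29.2727.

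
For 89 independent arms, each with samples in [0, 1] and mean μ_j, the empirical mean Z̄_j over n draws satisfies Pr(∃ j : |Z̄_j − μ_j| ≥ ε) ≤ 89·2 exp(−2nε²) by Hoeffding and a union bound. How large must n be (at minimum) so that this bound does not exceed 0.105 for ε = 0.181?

Need 2·89·exp(−2nε²) ≤ 0.105, i.e. exp(−2nε²) ≤ 0.105/178.
So 2nε² ≥ ln(178/0.105) = 7.435578.
Hence n ≥ 7.435578/(2·0.181²) = 113.482.
The smallest integer n is 114.

114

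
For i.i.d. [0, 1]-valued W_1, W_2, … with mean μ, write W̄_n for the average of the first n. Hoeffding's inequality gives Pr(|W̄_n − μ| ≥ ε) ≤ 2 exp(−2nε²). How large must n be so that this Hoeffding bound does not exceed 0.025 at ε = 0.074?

Require 2·exp(−2nε²) ≤ 0.025, i.e. 2nε² ≥ ln(2/0.025) = 4.382027.
So n ≥ 4.382027 / (2·0.074²) = 400.112.
The smallest integer n is 401.

401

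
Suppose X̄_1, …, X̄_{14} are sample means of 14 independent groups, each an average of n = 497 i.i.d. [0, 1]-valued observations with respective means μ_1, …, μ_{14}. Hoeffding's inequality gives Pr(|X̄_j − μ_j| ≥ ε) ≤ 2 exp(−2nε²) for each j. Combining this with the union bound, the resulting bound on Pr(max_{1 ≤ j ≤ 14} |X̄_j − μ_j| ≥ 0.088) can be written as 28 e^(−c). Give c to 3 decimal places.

Union bound over the 14 events: Pr(max_{1 ≤ j ≤ 14} |X̄_j − μ_j| ≥ 0.088) ≤ 14·2·exp(−2nε²) = 28 exp(−2·497·0.088²).
So c = 2·497·0.088² = 7.6975.

7.698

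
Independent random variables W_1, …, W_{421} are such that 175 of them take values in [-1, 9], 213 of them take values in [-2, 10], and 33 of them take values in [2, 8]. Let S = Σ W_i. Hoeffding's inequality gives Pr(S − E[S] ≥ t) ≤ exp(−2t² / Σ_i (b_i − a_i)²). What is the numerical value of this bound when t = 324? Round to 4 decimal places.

Σ(b_i − a_i)² = 175·10² + 213·12² + 33·6² = 49360.
Exponent = 2·324² / 49360 = 4.25348.
Bound = exp(−4.25348) = 0.01421.

0.0142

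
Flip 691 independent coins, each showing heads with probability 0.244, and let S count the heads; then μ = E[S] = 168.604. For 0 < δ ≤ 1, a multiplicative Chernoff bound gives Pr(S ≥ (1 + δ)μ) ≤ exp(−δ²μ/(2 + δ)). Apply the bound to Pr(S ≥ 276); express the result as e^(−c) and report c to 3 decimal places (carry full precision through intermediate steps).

Write 276 = (1 + δ)μ, so δ = 276/168.604 − 1 = 0.6369718…
Then the exponent is δ²μ/(2 + δ) = (276 − μ)² / (μ·(2 + δ)) = 25.941964.

25.942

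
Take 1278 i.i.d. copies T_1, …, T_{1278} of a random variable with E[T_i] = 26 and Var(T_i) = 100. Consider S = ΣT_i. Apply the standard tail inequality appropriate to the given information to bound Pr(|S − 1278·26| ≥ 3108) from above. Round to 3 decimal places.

With mean and variance of each term known, Chebyshev's inequality bounds the deviation of the sum (or sample mean).
Var(S) = n·Var(T_i) = 1278·100 = 127800.
Chebyshev: Pr(|S − 1278·26| ≥ 3108) ≤ Var(S)/3108² = 127800/9659664 = 0.0132.

0.013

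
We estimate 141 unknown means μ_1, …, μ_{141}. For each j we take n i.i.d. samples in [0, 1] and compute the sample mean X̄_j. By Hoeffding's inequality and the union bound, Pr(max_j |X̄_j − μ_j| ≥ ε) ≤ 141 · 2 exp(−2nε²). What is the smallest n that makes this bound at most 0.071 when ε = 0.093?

480

Need 2·141·exp(−2nε²) ≤ 0.071, i.e. exp(−2nε²) ≤ 0.071/282.
So 2nε² ≥ ln(282/0.071) = 8.286982.
Hence n ≥ 8.286982/(2·0.093²) = 479.072.
The smallest integer n is 480.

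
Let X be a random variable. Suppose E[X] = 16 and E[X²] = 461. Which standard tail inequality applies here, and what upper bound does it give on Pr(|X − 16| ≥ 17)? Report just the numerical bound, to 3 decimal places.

The first two moments determine the variance, so Chebyshev's inequality is the sharpest standard bound available.
Var(X) = E[X²] − (E[X])² = 461 − 256 = 205.
Chebyshev's inequality: Pr(|X − μ| ≥ t) ≤ Var(X)/t² = 205/289 = 0.7093.

0.709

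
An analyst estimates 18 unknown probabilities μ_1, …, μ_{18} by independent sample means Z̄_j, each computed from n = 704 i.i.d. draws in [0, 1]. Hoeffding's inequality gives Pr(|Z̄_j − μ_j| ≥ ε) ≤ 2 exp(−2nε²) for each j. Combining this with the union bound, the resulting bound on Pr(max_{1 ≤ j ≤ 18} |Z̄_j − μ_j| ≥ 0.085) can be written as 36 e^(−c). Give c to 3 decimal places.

Union bound over the 18 events: Pr(max_{1 ≤ j ≤ 18} |Z̄_j − μ_j| ≥ 0.085) ≤ 18·2·exp(−2nε²) = 36 exp(−2·704·0.085²).
So c = 2·704·0.085² = 10.1728.

10.173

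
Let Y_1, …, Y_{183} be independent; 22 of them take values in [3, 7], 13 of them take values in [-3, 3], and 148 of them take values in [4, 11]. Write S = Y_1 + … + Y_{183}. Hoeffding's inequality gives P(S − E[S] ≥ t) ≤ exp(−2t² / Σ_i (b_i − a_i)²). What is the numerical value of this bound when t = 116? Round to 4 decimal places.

Σ(b_i − a_i)² = 22·4² + 13·6² + 148·7² = 8072.
Exponent = 2·116² / 8072 = 3.33399.
Bound = exp(−3.33399) = 0.03565.

0.0357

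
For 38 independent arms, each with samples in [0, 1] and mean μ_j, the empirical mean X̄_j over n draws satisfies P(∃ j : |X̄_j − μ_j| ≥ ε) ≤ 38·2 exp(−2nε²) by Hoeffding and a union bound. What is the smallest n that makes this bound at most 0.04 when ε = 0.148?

173

Need 2·38·exp(−2nε²) ≤ 0.04, i.e. exp(−2nε²) ≤ 0.04/76.
So 2nε² ≥ ln(76/0.04) = 7.549609.
Hence n ≥ 7.549609/(2·0.148²) = 172.334.
The smallest integer n is 173.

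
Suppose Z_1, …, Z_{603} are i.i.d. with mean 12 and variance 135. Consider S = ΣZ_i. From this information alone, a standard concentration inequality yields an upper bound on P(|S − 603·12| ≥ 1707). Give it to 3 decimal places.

With mean and variance of each term known, Chebyshev's inequality bounds the deviation of the sum (or sample mean).
Var(S) = n·Var(Z_i) = 603·135 = 81405.
Chebyshev: P(|S − 603·12| ≥ 1707) ≤ Var(S)/1707² = 81405/2913849 = 0.0279.

0.028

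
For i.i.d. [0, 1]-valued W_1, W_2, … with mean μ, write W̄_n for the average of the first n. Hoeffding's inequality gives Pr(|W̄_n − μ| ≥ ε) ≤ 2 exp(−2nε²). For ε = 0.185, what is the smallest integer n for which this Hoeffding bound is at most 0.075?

Require 2·exp(−2nε²) ≤ 0.075, i.e. 2nε² ≥ ln(2/0.075) = 3.283414.
So n ≥ 3.283414 / (2·0.185²) = 47.968.
The smallest integer n is 48.

48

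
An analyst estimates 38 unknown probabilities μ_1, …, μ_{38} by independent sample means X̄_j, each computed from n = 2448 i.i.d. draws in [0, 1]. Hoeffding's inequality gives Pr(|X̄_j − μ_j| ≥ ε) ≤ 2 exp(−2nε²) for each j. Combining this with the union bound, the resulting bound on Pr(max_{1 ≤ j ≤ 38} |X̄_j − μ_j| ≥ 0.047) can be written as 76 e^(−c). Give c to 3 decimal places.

10.815

Union bound over the 38 events: Pr(max_{1 ≤ j ≤ 38} |X̄_j − μ_j| ≥ 0.047) ≤ 38·2·exp(−2nε²) = 76 exp(−2·2448·0.047²).
So c = 2·2448·0.047² = 10.8153.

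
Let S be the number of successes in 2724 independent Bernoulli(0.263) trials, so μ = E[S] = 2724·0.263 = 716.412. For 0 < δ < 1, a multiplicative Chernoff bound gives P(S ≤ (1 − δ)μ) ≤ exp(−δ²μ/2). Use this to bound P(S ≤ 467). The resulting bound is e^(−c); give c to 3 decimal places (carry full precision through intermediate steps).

Write 467 = (1 − δ)μ, so δ = 1 − 467/716.412 = 0.3481405…
Then the exponent is δ²μ/2 = (μ − 467)²/(2μ) = 43.415204.

43.415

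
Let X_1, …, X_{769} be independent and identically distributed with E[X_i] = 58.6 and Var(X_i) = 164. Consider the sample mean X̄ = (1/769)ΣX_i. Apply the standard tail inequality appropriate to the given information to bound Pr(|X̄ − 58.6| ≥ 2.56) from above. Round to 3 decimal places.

With mean and variance of each term known, Chebyshev's inequality bounds the deviation of the sum (or sample mean).
Var(X̄) = Var(X_i)/n = 164/769 = 0.21326.
Chebyshev: Pr(|X̄ − 58.6| ≥ 2.56) ≤ Var(X̄)/(2.56)² = 164/(769·2.56²) = 0.0325.

0.033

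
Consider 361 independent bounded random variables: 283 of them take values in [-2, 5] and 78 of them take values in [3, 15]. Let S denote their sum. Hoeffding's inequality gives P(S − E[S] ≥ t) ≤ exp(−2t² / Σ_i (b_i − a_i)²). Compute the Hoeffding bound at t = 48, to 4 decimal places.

0.8323

Σ(b_i − a_i)² = 283·7² + 78·12² = 25099.
Exponent = 2·48² / 25099 = 0.18359.
Bound = exp(−0.18359) = 0.83227.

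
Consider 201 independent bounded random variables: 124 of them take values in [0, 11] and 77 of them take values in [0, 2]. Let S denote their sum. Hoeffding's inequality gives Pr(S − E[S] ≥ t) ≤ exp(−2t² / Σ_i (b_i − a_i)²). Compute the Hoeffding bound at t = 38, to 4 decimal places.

Σ(b_i − a_i)² = 124·11² + 77·2² = 15312.
Exponent = 2·38² / 15312 = 0.18861.
Bound = exp(−0.18861) = 0.82811.

0.8281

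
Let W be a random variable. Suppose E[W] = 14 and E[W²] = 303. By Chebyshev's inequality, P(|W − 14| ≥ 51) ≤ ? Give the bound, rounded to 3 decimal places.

Var(W) = E[W²] − (E[W])² = 303 − 196 = 107.
Chebyshev's inequality: P(|W − μ| ≥ t) ≤ Var(W)/t² = 107/2601 = 0.0411.

0.041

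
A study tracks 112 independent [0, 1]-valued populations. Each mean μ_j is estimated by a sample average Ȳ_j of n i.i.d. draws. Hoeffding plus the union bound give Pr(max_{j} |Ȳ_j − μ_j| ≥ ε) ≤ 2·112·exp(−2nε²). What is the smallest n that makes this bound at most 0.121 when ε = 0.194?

Need 2·112·exp(−2nε²) ≤ 0.121, i.e. exp(−2nε²) ≤ 0.121/224.
So 2nε² ≥ ln(224/0.121) = 7.523611.
Hence n ≥ 7.523611/(2·0.194²) = 99.952.
The smallest integer n is 100.

100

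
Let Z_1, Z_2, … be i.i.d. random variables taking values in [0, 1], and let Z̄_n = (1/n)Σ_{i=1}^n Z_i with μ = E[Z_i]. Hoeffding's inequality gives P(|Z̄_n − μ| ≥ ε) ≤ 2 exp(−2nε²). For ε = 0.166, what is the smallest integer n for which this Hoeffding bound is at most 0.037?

73

Require 2·exp(−2nε²) ≤ 0.037, i.e. 2nε² ≥ ln(2/0.037) = 3.989985.
So n ≥ 3.989985 / (2·0.166²) = 72.398.
The smallest integer n is 73.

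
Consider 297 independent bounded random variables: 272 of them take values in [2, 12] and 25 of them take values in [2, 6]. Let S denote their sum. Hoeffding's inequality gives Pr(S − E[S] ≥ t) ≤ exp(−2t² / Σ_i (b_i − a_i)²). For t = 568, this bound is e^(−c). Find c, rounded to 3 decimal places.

Σ(b_i − a_i)² = 272·10² + 25·4² = 27600.
c = 2t² / 27600 = 2·568² / 27600 = 23.3786.

23.379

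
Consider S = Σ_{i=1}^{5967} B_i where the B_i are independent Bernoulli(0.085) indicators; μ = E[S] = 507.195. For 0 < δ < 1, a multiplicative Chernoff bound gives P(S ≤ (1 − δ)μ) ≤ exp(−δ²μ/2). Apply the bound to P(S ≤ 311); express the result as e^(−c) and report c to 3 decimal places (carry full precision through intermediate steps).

37.946

Write 311 = (1 − δ)μ, so δ = 1 − 311/507.195 = 0.3868236…
Then the exponent is δ²μ/2 = (μ − 311)²/(2μ) = 37.946429.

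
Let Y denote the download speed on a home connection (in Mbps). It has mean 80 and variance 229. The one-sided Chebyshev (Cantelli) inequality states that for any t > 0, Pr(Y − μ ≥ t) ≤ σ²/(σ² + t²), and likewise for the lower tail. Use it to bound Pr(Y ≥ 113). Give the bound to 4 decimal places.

0.1737

Here σ² = 229 and t = 33, so σ² + t² = 1318.
Cantelli's bound: 229/1318 = 0.1737.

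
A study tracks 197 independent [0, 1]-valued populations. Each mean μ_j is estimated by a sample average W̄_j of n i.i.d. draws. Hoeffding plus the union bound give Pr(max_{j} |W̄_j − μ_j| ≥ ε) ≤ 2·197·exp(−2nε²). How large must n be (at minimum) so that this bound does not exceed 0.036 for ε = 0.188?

132

Need 2·197·exp(−2nε²) ≤ 0.036, i.e. exp(−2nε²) ≤ 0.036/394.
So 2nε² ≥ ln(394/0.036) = 9.300587.
Hence n ≥ 9.300587/(2·0.188²) = 131.572.
The smallest integer n is 132.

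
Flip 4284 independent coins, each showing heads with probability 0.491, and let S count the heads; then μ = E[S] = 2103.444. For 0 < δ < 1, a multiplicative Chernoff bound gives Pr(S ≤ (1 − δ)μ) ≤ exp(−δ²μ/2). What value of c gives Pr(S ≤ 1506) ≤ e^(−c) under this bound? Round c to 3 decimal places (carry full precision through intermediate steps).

84.846

Write 1506 = (1 − δ)μ, so δ = 1 − 1506/2103.444 = 0.2840313…
Then the exponent is δ²μ/2 = (μ − 1506)²/(2μ) = 84.846407.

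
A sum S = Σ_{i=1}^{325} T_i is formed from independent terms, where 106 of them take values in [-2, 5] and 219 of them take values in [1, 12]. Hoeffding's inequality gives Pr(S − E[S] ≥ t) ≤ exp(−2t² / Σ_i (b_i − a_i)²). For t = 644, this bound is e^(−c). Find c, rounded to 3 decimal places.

26.172

Σ(b_i − a_i)² = 106·7² + 219·11² = 31693.
c = 2t² / 31693 = 2·644² / 31693 = 26.1721.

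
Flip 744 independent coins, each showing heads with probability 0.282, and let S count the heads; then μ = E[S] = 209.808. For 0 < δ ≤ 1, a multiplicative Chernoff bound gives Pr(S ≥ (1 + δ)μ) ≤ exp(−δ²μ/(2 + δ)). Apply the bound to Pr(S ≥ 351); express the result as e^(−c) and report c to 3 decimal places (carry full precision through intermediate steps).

35.547

Write 351 = (1 + δ)μ, so δ = 351/209.808 − 1 = 0.6729581…
Then the exponent is δ²μ/(2 + δ) = (351 − μ)² / (μ·(2 + δ)) = 35.547248.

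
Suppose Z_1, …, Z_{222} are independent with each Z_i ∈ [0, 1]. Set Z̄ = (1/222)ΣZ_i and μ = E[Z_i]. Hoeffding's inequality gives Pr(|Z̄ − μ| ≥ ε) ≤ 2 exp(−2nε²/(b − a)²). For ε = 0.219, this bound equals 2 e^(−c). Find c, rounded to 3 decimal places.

c = 2nε²/(b − a)² = 2·222·0.219² / 1² = 21.2947.

21.295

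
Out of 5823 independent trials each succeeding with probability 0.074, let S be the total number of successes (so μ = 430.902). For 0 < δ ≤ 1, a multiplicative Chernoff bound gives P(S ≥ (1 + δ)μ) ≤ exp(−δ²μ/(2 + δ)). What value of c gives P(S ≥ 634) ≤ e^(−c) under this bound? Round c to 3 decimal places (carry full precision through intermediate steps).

Write 634 = (1 + δ)μ, so δ = 634/430.902 − 1 = 0.4713322…
Then the exponent is δ²μ/(2 + δ) = (634 − μ)² / (μ·(2 + δ)) = 38.734830.

38.735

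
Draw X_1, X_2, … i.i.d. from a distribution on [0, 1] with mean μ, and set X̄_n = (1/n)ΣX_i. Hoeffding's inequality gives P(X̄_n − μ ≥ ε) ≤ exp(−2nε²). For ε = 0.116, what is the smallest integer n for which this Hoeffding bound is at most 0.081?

94

Require exp(−2nε²) ≤ 0.081, i.e. 2nε² ≥ ln(1/0.081) = 2.513306.
So n ≥ 2.513306 / (2·0.116²) = 93.390.
The smallest integer n is 94.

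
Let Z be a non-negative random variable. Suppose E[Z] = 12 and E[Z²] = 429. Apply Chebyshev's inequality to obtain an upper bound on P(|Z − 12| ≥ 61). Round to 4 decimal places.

Var(Z) = E[Z²] − (E[Z])² = 429 − 144 = 285.
Chebyshev's inequality: P(|Z − μ| ≥ t) ≤ Var(Z)/t² = 285/3721 = 0.0766.

0.0766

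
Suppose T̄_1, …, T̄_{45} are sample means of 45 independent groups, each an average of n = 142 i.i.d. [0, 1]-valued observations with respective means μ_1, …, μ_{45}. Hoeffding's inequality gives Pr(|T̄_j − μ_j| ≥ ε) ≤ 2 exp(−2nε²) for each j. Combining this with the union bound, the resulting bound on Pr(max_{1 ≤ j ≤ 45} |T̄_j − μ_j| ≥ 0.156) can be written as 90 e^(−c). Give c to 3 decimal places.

Union bound over the 45 events: Pr(max_{1 ≤ j ≤ 45} |T̄_j − μ_j| ≥ 0.156) ≤ 45·2·exp(−2nε²) = 90 exp(−2·142·0.156²).
So c = 2·142·0.156² = 6.9114.

6.911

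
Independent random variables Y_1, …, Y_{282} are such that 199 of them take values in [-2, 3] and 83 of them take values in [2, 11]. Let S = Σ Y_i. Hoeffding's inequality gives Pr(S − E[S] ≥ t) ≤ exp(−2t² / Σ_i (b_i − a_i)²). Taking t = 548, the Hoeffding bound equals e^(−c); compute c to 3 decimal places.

51.343

Σ(b_i − a_i)² = 199·5² + 83·9² = 11698.
c = 2t² / 11698 = 2·548² / 11698 = 51.3428.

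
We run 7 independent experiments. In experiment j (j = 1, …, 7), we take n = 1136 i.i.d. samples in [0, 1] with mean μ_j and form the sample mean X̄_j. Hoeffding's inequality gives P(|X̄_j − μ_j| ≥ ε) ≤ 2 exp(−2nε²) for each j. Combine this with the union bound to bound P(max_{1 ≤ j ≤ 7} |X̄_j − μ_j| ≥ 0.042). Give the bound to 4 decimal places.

0.2544

Per-experiment Hoeffding bound: 2·exp(−2·1136·0.042²) = 2·exp(−4.00781) = 0.036346.
Union bound over 7 events: 7·0.036346 = 0.25442.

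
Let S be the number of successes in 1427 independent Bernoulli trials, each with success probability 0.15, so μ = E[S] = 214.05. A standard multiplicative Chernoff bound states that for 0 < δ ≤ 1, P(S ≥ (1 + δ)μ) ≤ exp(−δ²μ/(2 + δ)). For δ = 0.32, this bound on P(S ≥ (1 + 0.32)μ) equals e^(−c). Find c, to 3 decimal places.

c = δ²μ/(2 + δ) = 0.32²·214.05/(2 + 0.32) = 9.4477.

9.448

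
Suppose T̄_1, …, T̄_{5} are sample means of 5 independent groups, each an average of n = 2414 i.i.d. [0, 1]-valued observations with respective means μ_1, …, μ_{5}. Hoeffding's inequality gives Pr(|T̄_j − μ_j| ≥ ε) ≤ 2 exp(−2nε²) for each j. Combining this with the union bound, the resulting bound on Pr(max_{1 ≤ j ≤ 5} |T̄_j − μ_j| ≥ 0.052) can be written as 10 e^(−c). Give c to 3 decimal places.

13.055

Union bound over the 5 events: Pr(max_{1 ≤ j ≤ 5} |T̄_j − μ_j| ≥ 0.052) ≤ 5·2·exp(−2nε²) = 10 exp(−2·2414·0.052²).
So c = 2·2414·0.052² = 13.0549.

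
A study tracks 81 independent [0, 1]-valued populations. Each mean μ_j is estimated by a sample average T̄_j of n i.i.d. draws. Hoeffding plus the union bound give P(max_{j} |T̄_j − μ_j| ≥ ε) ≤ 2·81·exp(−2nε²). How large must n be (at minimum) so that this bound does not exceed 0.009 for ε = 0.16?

192

Need 2·81·exp(−2nε²) ≤ 0.009, i.e. exp(−2nε²) ≤ 0.009/162.
So 2nε² ≥ ln(162/0.009) = 9.798127.
Hence n ≥ 9.798127/(2·0.16²) = 191.370.
The smallest integer n is 192.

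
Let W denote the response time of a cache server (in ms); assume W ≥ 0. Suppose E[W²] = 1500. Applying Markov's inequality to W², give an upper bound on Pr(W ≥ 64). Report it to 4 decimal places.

Since W ≥ 0, the event {W ≥ 64} is the same as {W² ≥ 4096}.
Markov's inequality applied to W² gives Pr(W² ≥ 4096) ≤ E[W²]/4096 = 1500/4096 = 0.3662.

0.3662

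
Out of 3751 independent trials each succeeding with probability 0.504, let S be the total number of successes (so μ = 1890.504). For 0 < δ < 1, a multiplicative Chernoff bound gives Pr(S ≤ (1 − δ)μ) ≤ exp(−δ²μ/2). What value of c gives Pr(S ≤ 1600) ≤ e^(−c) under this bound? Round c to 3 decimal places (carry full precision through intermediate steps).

22.320

Write 1600 = (1 − δ)μ, so δ = 1 − 1600/1890.504 = 0.1536648…
Then the exponent is δ²μ/2 = (μ − 1600)²/(2μ) = 22.320126.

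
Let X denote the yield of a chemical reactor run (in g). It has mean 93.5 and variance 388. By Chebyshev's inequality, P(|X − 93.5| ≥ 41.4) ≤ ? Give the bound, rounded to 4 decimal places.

0.2264

Chebyshev: P(|X − μ| ≥ t) ≤ Var(X)/t².
Bound = 388 / 1713.96 = 0.2264.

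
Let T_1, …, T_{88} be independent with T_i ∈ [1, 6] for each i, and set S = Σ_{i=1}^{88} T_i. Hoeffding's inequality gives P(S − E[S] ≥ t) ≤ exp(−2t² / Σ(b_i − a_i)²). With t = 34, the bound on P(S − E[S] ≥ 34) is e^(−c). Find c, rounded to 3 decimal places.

1.051

Σ(b_i − a_i)² = 88·(5)² = 2200.
c = 2t²/2200 = 2·34²/2200 = 1.0509.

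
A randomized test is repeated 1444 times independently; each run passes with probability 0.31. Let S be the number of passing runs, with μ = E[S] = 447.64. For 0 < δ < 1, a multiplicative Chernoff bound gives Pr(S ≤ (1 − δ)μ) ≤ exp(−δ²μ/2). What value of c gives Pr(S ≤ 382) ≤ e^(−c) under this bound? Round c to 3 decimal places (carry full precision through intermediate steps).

4.813

Write 382 = (1 − δ)μ, so δ = 1 − 382/447.64 = 0.1466357…
Then the exponent is δ²μ/2 = (μ − 382)²/(2μ) = 4.812583.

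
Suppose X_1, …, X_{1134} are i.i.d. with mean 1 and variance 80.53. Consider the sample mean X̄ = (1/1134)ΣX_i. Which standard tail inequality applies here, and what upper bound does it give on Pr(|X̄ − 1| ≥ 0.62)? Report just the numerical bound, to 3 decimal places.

0.185

With mean and variance of each term known, Chebyshev's inequality bounds the deviation of the sum (or sample mean).
Var(X̄) = Var(X_i)/n = 80.53/1134 = 0.071014.
Chebyshev: Pr(|X̄ − 1| ≥ 0.62) ≤ Var(X̄)/(0.62)² = 80.53/(1134·0.62²) = 0.1847.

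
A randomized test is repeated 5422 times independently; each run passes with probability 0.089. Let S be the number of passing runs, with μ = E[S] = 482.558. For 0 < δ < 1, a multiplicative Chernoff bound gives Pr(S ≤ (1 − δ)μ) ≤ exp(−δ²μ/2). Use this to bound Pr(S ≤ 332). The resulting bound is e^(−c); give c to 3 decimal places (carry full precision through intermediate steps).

23.487

Write 332 = (1 − δ)μ, so δ = 1 − 332/482.558 = 0.3119998…
Then the exponent is δ²μ/2 = (μ − 332)²/(2μ) = 23.487033.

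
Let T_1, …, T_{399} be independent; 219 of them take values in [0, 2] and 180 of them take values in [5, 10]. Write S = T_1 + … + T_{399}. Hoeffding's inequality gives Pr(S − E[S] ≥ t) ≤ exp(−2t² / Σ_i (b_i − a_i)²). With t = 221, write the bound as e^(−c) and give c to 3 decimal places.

18.170

Σ(b_i − a_i)² = 219·2² + 180·5² = 5376.
c = 2t² / 5376 = 2·221² / 5376 = 18.1700.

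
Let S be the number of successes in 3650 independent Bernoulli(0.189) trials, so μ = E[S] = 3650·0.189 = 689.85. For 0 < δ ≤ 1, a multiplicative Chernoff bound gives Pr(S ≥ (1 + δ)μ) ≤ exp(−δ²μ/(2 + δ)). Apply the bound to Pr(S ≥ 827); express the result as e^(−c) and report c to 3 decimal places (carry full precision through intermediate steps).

Write 827 = (1 + δ)μ, so δ = 827/689.85 − 1 = 0.1988113…
Then the exponent is δ²μ/(2 + δ) = (827 − μ)² / (μ·(2 + δ)) = 12.400780.

12.401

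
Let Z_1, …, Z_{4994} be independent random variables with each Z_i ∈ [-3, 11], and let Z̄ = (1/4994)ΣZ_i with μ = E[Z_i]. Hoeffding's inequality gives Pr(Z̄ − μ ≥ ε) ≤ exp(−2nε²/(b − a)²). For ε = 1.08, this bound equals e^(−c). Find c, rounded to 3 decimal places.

c = 2nε²/(b − a)² = 2·4994·1.08² / 14² = 59.4388.

59.439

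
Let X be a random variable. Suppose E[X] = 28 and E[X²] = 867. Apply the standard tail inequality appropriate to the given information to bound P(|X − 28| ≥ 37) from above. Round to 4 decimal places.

0.0606

The first two moments determine the variance, so Chebyshev's inequality is the sharpest standard bound available.
Var(X) = E[X²] − (E[X])² = 867 − 784 = 83.
Chebyshev's inequality: P(|X − μ| ≥ t) ≤ Var(X)/t² = 83/1369 = 0.0606.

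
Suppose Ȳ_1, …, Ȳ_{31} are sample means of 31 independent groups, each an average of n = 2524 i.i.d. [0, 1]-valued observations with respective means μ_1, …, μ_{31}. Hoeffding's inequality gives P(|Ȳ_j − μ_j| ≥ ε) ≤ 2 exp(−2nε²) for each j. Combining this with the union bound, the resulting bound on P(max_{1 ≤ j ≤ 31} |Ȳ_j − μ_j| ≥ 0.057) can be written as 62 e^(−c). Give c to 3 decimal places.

16.401

Union bound over the 31 events: P(max_{1 ≤ j ≤ 31} |Ȳ_j − μ_j| ≥ 0.057) ≤ 31·2·exp(−2nε²) = 62 exp(−2·2524·0.057²).
So c = 2·2524·0.057² = 16.4010.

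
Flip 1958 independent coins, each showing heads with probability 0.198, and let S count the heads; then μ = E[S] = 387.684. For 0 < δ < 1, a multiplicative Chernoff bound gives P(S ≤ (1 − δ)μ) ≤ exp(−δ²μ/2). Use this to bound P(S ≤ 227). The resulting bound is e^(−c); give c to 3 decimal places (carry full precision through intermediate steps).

33.299

Write 227 = (1 − δ)μ, so δ = 1 − 227/387.684 = 0.4144716…
Then the exponent is δ²μ/2 = (μ − 227)²/(2μ) = 33.299476.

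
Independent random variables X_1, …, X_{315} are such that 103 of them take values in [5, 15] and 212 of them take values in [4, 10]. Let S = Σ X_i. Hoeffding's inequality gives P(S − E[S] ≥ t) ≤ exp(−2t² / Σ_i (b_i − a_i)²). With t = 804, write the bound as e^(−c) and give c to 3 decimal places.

Σ(b_i − a_i)² = 103·10² + 212·6² = 17932.
c = 2t² / 17932 = 2·804² / 17932 = 72.0964.

72.096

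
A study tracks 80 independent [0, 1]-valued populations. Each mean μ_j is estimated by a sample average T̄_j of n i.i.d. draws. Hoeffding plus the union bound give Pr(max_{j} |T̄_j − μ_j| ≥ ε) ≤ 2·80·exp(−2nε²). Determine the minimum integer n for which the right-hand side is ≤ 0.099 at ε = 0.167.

Need 2·80·exp(−2nε²) ≤ 0.099, i.e. exp(−2nε²) ≤ 0.099/160.
So 2nε² ≥ ln(160/0.099) = 7.387809.
Hence n ≥ 7.387809/(2·0.167²) = 132.450.
The smallest integer n is 133.

133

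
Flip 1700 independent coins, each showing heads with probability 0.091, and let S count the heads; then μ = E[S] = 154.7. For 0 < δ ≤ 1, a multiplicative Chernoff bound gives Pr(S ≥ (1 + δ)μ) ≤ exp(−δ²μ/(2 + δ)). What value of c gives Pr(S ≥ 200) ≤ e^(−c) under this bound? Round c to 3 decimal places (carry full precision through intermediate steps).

Write 200 = (1 + δ)μ, so δ = 200/154.7 − 1 = 0.2928248…
Then the exponent is δ²μ/(2 + δ) = (200 − μ)² / (μ·(2 + δ)) = 5.785424.

5.785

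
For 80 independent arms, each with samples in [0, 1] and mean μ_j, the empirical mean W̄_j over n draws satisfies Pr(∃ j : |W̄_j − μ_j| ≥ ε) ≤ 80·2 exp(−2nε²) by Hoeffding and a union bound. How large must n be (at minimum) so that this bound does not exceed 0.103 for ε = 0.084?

521

Need 2·80·exp(−2nε²) ≤ 0.103, i.e. exp(−2nε²) ≤ 0.103/160.
So 2nε² ≥ ln(160/0.103) = 7.348200.
Hence n ≥ 7.348200/(2·0.084²) = 520.706.
The smallest integer n is 521.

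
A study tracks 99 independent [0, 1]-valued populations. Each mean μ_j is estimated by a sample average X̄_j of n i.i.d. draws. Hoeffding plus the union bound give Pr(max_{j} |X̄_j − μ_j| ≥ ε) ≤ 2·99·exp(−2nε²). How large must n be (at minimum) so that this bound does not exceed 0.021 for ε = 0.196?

Need 2·99·exp(−2nε²) ≤ 0.021, i.e. exp(−2nε²) ≤ 0.021/198.
So 2nε² ≥ ln(198/0.021) = 9.151500.
Hence n ≥ 9.151500/(2·0.196²) = 119.111.
The smallest integer n is 120.

120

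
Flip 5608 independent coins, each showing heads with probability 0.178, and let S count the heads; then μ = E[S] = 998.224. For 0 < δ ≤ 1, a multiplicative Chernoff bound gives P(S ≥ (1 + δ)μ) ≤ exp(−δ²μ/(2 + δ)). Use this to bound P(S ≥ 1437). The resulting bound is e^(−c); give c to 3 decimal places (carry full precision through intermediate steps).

Write 1437 = (1 + δ)μ, so δ = 1437/998.224 − 1 = 0.4395567…
Then the exponent is δ²μ/(2 + δ) = (1437 − μ)² / (μ·(2 + δ)) = 79.058180.

79.058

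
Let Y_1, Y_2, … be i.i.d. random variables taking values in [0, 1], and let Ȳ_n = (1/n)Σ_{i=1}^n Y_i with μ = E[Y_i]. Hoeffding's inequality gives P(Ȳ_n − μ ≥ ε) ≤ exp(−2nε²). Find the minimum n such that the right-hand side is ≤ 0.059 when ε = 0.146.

Require exp(−2nε²) ≤ 0.059, i.e. 2nε² ≥ ln(1/0.059) = 2.830218.
So n ≥ 2.830218 / (2·0.146²) = 66.387.
The smallest integer n is 67.

67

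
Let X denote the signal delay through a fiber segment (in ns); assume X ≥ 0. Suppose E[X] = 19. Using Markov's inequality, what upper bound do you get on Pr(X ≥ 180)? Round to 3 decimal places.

0.106

Markov's inequality: for a non-negative random variable, Pr(X ≥ a) ≤ E[X]/a.
Here E[X] = 19 and a = 180, so the bound is 19/180 = 0.1056.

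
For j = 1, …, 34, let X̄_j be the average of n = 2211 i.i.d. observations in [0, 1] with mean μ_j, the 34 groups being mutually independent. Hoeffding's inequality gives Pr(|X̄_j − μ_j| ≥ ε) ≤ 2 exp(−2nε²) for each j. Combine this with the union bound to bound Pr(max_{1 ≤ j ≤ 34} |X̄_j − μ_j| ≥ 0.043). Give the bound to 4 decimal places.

0.0191

Per-experiment Hoeffding bound: 2·exp(−2·2211·0.043²) = 2·exp(−8.17628) = 0.00056249.
Union bound over 34 events: 34·0.00056249 = 0.01912.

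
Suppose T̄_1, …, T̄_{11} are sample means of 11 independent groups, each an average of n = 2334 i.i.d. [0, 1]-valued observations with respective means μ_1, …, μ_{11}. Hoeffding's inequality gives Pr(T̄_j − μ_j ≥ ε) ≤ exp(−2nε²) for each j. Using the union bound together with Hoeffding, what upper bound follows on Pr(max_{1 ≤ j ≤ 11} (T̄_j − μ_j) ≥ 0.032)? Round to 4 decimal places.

0.0924

Per-experiment Hoeffding bound: exp(−2·2334·0.032²) = exp(−4.78003) = 0.0083957.
Union bound over 11 events: 11·0.0083957 = 0.09235.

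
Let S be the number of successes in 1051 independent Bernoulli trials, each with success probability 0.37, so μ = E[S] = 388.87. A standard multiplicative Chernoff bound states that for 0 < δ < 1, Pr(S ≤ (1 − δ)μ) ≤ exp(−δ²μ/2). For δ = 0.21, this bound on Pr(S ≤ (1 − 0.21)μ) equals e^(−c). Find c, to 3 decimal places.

c = δ²μ/2 = 0.21²·388.87/2 = 8.5746.

8.575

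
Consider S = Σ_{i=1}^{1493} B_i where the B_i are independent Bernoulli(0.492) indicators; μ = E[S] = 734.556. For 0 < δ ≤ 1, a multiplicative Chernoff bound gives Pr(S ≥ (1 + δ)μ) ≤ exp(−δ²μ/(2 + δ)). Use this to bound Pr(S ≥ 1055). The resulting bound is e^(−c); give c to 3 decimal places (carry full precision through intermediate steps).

57.380

Write 1055 = (1 + δ)μ, so δ = 1055/734.556 − 1 = 0.4362418…
Then the exponent is δ²μ/(2 + δ) = (1055 − μ)² / (μ·(2 + δ)) = 57.379795.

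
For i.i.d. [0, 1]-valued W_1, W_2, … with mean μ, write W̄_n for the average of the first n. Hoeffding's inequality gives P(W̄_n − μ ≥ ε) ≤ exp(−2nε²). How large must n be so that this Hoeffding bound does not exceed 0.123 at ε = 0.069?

Require exp(−2nε²) ≤ 0.123, i.e. 2nε² ≥ ln(1/0.123) = 2.095571.
So n ≥ 2.095571 / (2·0.069²) = 220.077.
The smallest integer n is 221.

221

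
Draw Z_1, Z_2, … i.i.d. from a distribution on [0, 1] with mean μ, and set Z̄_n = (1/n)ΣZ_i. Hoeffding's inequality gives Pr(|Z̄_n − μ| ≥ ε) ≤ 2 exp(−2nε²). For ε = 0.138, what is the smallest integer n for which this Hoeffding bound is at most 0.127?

Require 2·exp(−2nε²) ≤ 0.127, i.e. 2nε² ≥ ln(2/0.127) = 2.756715.
So n ≥ 2.756715 / (2·0.138²) = 72.378.
The smallest integer n is 73.

73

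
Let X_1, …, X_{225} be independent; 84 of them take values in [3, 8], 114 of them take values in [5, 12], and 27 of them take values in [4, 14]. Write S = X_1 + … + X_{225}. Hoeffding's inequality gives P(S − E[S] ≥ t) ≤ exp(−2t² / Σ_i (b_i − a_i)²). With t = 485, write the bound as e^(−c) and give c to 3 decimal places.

Σ(b_i − a_i)² = 84·5² + 114·7² + 27·10² = 10386.
c = 2t² / 10386 = 2·485² / 10386 = 45.2966.

45.297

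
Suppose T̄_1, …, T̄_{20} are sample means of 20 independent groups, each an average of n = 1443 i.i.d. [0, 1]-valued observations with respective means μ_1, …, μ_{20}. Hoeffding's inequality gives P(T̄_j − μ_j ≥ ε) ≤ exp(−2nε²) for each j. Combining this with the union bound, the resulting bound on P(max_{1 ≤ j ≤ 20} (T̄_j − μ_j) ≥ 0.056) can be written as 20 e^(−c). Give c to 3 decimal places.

Union bound over the 20 events: P(max_{1 ≤ j ≤ 20} (T̄_j − μ_j) ≥ 0.056) ≤ 20·exp(−2nε²) = 20 exp(−2·1443·0.056²).
So c = 2·1443·0.056² = 9.0505.

9.050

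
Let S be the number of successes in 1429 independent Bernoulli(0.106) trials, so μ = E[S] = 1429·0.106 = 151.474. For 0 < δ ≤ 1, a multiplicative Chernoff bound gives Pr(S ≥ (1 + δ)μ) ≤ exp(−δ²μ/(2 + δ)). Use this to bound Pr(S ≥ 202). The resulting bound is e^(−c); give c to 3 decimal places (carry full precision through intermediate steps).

Write 202 = (1 + δ)μ, so δ = 202/151.474 − 1 = 0.3335622…
Then the exponent is δ²μ/(2 + δ) = (202 − μ)² / (μ·(2 + δ)) = 7.222247.

7.222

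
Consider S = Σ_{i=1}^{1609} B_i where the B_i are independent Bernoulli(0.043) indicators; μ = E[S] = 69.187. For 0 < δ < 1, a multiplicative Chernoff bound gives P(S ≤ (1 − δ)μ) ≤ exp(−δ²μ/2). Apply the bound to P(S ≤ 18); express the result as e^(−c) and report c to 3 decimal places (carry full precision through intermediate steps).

Write 18 = (1 − δ)μ, so δ = 1 − 18/69.187 = 0.7398355…
Then the exponent is δ²μ/2 = (μ − 18)²/(2μ) = 18.934980.

18.935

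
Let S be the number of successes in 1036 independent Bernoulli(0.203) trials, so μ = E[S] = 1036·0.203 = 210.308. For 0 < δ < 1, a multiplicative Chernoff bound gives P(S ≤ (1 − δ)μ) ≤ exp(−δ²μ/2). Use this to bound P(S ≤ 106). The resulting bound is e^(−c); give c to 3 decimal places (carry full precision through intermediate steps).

Write 106 = (1 − δ)μ, so δ = 1 − 106/210.308 = 0.4959773…
Then the exponent is δ²μ/2 = (μ − 106)²/(2μ) = 25.867202.

25.867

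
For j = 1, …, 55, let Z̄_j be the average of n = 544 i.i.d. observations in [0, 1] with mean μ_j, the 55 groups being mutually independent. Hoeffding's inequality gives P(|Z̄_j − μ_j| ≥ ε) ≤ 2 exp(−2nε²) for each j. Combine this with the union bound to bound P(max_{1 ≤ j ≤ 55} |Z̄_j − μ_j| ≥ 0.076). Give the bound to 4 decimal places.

0.2052

Per-experiment Hoeffding bound: 2·exp(−2·544·0.076²) = 2·exp(−6.28429) = 0.0037308.
Union bound over 55 events: 55·0.0037308 = 0.20519.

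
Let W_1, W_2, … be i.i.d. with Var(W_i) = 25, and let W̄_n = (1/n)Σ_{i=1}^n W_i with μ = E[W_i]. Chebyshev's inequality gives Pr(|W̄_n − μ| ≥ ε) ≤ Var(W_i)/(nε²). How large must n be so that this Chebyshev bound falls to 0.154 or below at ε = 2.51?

26

Require 25/(n·2.51²) ≤ 0.154, i.e. n ≥ 25/(0.154·2.51²) = 25.767.
The smallest integer n is 26.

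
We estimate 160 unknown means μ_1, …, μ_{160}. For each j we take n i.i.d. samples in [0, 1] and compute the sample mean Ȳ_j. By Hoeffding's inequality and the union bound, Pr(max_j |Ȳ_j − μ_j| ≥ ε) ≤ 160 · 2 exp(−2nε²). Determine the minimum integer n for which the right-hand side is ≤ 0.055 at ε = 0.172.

147

Need 2·160·exp(−2nε²) ≤ 0.055, i.e. exp(−2nε²) ≤ 0.055/320.
So 2nε² ≥ ln(320/0.055) = 8.668743.
Hence n ≥ 8.668743/(2·0.172²) = 146.511.
The smallest integer n is 147.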